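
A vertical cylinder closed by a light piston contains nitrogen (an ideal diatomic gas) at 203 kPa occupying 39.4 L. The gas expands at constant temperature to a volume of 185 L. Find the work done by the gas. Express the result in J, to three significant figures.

W ≈ 12400 J

Isothermal: W = nRT ln(V₂/V₁) = P₁V₁ ln(V₂/V₁).
P₁V₁ = (203 kPa)(39.4 L) = 7998 J.
W = 7998 × ln(185/39.4) = 7998 × 1.547
W_by_gas = 12370 J.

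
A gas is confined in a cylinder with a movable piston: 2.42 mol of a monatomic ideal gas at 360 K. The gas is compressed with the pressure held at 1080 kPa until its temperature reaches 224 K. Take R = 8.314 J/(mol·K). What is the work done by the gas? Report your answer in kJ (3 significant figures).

W ≈ -2.74 kJ

Isobaric: W = P ΔV = nR ΔT.
W = (2.42)(8.314)(224 − 360) = -2736 J.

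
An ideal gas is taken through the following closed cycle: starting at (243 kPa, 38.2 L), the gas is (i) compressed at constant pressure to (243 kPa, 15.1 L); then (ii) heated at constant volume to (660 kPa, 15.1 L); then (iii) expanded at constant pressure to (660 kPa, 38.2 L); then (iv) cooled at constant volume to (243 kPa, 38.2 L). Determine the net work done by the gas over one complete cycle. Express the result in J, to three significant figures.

W_net ≈ 9630 J

Constant-volume legs do no work.
W(i) = (243)(15.1 − 38.2) = -5613 J; W(iii) = (660)(38.2 − 15.1) = 15246 J.
W_net = -5613 + 15246 = 9633 J (the clockwise enclosed area).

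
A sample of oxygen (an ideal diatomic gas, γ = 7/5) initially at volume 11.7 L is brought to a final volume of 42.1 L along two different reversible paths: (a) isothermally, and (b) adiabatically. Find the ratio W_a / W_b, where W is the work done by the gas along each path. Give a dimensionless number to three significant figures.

Path (a) isothermal: W = P₁V₁ ln(V₂/V₁) → W_a/(P₁V₁) = 1.28.
Path (b) adiabatic: W = P₁V₁(1 − (V₁/V₂)^(γ−1))/(γ−1) → W_b/(P₁V₁) = 1.002.
W_a / W_b = 1.28 / 1.002 = 1.278.

W_a / W_b ≈ 1.28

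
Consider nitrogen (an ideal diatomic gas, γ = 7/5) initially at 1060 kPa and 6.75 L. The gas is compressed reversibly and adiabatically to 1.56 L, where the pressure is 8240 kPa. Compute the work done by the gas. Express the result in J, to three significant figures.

W ≈ -14200 J

Adiabatic: W = (P₁V₁ − P₂V₂)/(γ − 1) with γ = 7/5.
P₁V₁ = 7155 J, P₂V₂ = 12854 J.
W = (7155 − 12854) / 0.4 = -14249 J.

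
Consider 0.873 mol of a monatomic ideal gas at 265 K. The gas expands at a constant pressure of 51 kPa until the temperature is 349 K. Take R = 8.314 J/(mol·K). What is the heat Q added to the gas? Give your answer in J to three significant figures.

Q ≈ 1520 J

Isobaric: W = nRΔT = (0.873)(8.314)(84) = 609.7 J.
ΔU = nCᵥΔT with Cᵥ = 3R/2: ΔU = (0.873)(12.47)(84) = 914.5 J.
Q = ΔU + W = 914.5 + 609.7 = 1524 J.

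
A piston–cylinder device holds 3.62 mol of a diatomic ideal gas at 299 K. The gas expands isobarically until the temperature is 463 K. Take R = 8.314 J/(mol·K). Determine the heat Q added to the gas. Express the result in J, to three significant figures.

Q ≈ 17300 J

Isobaric: W = nRΔT = (3.62)(8.314)(164) = 4936 J.
ΔU = nCᵥΔT with Cᵥ = 5R/2: ΔU = (3.62)(20.79)(164) = 12340 J.
Q = ΔU + W = 12340 + 4936 = 17275 J.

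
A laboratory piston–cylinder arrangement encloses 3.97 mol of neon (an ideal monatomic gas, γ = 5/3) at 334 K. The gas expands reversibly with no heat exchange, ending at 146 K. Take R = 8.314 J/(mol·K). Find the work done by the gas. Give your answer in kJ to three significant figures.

Adiabatic ⇒ Q = 0, so W_by = −ΔU = nCᵥ(T₁ − T₂).
Cᵥ = 3R/2 = 12.47 J/(mol·K).
W = (3.97)(12.47)(334 − 146) = 9308 J.

W ≈ 9.31 kJ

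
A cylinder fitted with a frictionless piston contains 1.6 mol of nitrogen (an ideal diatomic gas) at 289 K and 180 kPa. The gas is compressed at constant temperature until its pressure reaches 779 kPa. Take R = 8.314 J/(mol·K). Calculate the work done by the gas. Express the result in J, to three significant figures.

W ≈ -5630 J

Isothermal process: W = nRT ln(V₂/V₁) = nRT ln(P₁/P₂).
W = (1.6)(8.314)(289) × ln(180/779)
  = 3844 × ln(0.2311) = 3844 × -1.465
W_by_gas = -5632 J.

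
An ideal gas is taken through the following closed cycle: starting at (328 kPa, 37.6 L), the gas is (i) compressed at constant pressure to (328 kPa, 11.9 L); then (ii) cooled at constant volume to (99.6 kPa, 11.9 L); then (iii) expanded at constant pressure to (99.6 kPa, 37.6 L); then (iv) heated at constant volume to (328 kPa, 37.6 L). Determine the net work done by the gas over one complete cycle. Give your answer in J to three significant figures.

Constant-volume legs do no work.
W(i) = (328)(11.9 − 37.6) = -8430 J; W(iii) = (99.6)(37.6 − 11.9) = 2560 J.
W_net = -8430 + 2560 = -5870 J (the counter-clockwise enclosed area).

W_net ≈ -5870 J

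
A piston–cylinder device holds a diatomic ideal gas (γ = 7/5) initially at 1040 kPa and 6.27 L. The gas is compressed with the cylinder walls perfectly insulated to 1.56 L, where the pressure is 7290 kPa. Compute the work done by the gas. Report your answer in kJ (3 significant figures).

Adiabatic: W = (P₁V₁ − P₂V₂)/(γ − 1) with γ = 7/5.
P₁V₁ = 6521 J, P₂V₂ = 11372 J.
W = (6521 − 11372) / 0.4 = -12129 J.

W ≈ -12.1 kJ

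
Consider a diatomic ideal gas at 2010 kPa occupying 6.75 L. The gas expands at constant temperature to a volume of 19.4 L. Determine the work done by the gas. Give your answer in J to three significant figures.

Isothermal: W = nRT ln(V₂/V₁) = P₁V₁ ln(V₂/V₁).
P₁V₁ = (2010 kPa)(6.75 L) = 13568 J.
W = 13568 × ln(19.4/6.75) = 13568 × 1.056
W_by_gas = 14324 J.

W ≈ 14300 J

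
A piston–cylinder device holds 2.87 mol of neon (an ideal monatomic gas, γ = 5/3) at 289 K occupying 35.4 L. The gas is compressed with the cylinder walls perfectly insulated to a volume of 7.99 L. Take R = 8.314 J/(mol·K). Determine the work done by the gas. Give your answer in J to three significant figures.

Adiabatic: TV^(γ−1) = const with γ = 5/3.
T₂ = T₁ (V₁/V₂)^(γ−1) = 289 × (35.4/7.99)^0.667 = 289 × 2.698 = 779.6 K.
W_by = nCᵥ(T₁ − T₂) = (2.87)(12.47)(289 − 779.6) = -17559 J.

W ≈ -17600 J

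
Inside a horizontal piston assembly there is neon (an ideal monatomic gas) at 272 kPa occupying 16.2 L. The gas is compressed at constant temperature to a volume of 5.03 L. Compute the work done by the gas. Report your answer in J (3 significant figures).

Isothermal: W = nRT ln(V₂/V₁) = P₁V₁ ln(V₂/V₁).
P₁V₁ = (272 kPa)(16.2 L) = 4406 J.
W = 4406 × ln(5.03/16.2) = 4406 × -1.17
W_by_gas = -5154 J.

W ≈ -5150 J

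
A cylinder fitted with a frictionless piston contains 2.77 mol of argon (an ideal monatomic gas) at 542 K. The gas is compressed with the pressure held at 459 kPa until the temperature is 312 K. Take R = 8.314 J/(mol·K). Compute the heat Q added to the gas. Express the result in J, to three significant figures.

Q ≈ -13200 J

Isobaric: W = nRΔT = (2.77)(8.314)(-230) = -5297 J.
ΔU = nCᵥΔT with Cᵥ = 3R/2: ΔU = (2.77)(12.47)(-230) = -7945 J.
Q = ΔU + W = -7945 − 5297 = -13242 J.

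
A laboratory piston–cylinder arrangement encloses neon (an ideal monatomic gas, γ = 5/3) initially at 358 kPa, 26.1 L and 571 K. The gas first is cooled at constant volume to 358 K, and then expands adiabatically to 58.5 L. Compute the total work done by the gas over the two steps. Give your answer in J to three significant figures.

Step 1 (isochoric): W = 0 (constant volume).
After step 1: P = 224.5 kPa (V unchanged).
Step 2 (adiabatic): W = (P₁V₁ − P₂V₂)/(γ−1) = (5858 − 3421)/0.667 = 3657 J.
W_total = 0 + 3657 = 3657 J.

W_total ≈ 3660 J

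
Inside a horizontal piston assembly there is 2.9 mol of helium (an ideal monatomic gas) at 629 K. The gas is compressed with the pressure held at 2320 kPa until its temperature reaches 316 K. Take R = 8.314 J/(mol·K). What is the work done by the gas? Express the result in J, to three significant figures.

W ≈ -7550 J

Isobaric: W = P ΔV = nR ΔT.
W = (2.9)(8.314)(316 − 629) = -7547 J.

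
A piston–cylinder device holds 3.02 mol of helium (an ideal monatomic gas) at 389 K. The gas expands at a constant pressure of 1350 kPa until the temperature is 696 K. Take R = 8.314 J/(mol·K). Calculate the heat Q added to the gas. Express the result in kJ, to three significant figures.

Isobaric: W = nRΔT = (3.02)(8.314)(307) = 7708 J.
ΔU = nCᵥΔT with Cᵥ = 3R/2: ΔU = (3.02)(12.47)(307) = 11562 J.
Q = ΔU + W = 11562 + 7708 = 19271 J.

Q ≈ 19.3 kJ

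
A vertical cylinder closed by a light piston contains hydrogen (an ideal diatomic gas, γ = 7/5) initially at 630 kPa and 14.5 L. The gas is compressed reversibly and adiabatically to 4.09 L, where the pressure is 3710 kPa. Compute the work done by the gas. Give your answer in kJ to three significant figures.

Adiabatic: W = (P₁V₁ − P₂V₂)/(γ − 1) with γ = 7/5.
P₁V₁ = 9135 J, P₂V₂ = 15174 J.
W = (9135 − 15174) / 0.4 = -15097 J.

W ≈ -15.1 kJ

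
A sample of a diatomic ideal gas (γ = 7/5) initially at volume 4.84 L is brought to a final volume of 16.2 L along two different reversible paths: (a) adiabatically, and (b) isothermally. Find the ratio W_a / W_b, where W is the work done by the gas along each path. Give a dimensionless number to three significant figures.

W_a / W_b ≈ 0.793

Path (a) adiabatic: W = P₁V₁(1 − (V₁/V₂)^(γ−1))/(γ−1) → W_a/(P₁V₁) = 0.958.
Path (b) isothermal: W = P₁V₁ ln(V₂/V₁) → W_b/(P₁V₁) = 1.208.
W_a / W_b = 0.958 / 1.208 = 0.793.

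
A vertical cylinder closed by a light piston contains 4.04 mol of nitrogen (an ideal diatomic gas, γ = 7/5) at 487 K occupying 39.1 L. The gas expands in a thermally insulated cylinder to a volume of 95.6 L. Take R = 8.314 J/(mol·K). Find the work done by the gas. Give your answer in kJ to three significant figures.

Adiabatic: TV^(γ−1) = const with γ = 7/5.
T₂ = T₁ (V₁/V₂)^(γ−1) = 487 × (39.1/95.6)^0.4 = 487 × 0.6993 = 340.6 K.
W_by = nCᵥ(T₁ − T₂) = (4.04)(20.79)(487 − 340.6) = 12295 J.

W ≈ 12.3 kJ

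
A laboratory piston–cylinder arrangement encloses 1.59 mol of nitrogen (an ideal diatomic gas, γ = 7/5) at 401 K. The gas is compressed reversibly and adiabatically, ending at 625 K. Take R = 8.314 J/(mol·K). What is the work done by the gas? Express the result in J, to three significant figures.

Adiabatic ⇒ Q = 0, so W_by = −ΔU = nCᵥ(T₁ − T₂).
Cᵥ = 5R/2 = 20.79 J/(mol·K).
W = (1.59)(20.79)(401 − 625) = -7403 J.

W ≈ -7400 J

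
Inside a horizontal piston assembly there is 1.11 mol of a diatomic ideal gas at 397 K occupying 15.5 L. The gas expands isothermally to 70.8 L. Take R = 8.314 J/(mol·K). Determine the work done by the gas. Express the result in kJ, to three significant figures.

W ≈ 5.57 kJ

Isothermal: W = nRT ln(V₂/V₁).
W = (1.11)(8.314)(397) × ln(70.8/15.5)
  = 3664 × 1.519
W_by_gas = 5565 J.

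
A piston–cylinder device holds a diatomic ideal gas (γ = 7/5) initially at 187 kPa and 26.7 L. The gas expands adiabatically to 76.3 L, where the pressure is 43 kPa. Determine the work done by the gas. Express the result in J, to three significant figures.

W ≈ 4280 J

Adiabatic: W = (P₁V₁ − P₂V₂)/(γ − 1) with γ = 7/5.
P₁V₁ = 4993 J, P₂V₂ = 3281 J.
W = (4993 − 3281) / 0.4 = 4280 J.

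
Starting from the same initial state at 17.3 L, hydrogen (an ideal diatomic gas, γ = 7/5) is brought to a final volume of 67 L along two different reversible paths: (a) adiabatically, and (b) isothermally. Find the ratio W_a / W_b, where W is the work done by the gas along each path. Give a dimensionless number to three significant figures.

W_a / W_b ≈ 0.772

Path (a) adiabatic: W = P₁V₁(1 − (V₁/V₂)^(γ−1))/(γ−1) → W_a/(P₁V₁) = 1.045.
Path (b) isothermal: W = P₁V₁ ln(V₂/V₁) → W_b/(P₁V₁) = 1.354.
W_a / W_b = 1.045 / 1.354 = 0.7721.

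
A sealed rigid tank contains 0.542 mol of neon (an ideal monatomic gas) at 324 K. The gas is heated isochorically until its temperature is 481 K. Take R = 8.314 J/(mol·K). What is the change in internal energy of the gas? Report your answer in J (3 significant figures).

Constant volume ⇒ W = 0, so Q = ΔU = nCᵥΔT with Cᵥ = 3R/2 = 12.47 J/(mol·K).
ΔU = (0.542)(12.47)(481 − 324) = 1061 J.

ΔU ≈ 1060 J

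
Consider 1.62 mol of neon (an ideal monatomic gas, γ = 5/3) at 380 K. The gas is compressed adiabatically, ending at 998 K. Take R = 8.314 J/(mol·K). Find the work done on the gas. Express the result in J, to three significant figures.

W ≈ 12500 J

Adiabatic ⇒ Q = 0, so W_by = −ΔU = nCᵥ(T₁ − T₂).
Cᵥ = 3R/2 = 12.47 J/(mol·K).
W = (1.62)(12.47)(380 − 998) = -12485 J.
Work on gas = −W_by = 12485 J.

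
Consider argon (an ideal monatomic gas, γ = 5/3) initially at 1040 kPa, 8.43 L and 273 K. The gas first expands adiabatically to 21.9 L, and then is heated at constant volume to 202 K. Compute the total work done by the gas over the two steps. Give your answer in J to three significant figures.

Step 1 (adiabatic): W = (P₁V₁ − P₂V₂)/(γ−1) = (8767 − 4639)/0.667 = 6192 J.
Step 2 (isochoric): W = 0 (constant volume).
W_total = 6192 + 0 = 6192 J.

W_total ≈ 6190 J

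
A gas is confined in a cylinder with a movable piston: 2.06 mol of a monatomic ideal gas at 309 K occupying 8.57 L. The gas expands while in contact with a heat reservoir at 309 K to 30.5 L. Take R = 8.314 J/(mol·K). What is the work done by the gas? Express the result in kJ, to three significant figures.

Isothermal: W = nRT ln(V₂/V₁).
W = (2.06)(8.314)(309) × ln(30.5/8.57)
  = 5292 × 1.269
W_by_gas = 6718 J.

W ≈ 6.72 kJ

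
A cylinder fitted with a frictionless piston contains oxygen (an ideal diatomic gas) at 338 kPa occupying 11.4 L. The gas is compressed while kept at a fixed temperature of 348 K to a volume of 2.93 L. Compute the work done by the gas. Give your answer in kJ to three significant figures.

Isothermal: W = nRT ln(V₂/V₁) = P₁V₁ ln(V₂/V₁).
P₁V₁ = (338 kPa)(11.4 L) = 3853 J.
W = 3853 × ln(2.93/11.4) = 3853 × -1.359
W_by_gas = -5235 J.

W ≈ -5.23 kJ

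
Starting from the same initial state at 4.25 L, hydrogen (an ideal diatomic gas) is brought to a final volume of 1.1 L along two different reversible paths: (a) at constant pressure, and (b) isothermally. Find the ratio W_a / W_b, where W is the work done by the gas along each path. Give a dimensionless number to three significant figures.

Path (a) isobaric: W = P₁(V₂ − V₁) → W_a/(P₁V₁) = -0.7412.
Path (b) isothermal: W = P₁V₁ ln(V₂/V₁) → W_b/(P₁V₁) = -1.352.
W_a / W_b = -0.7412 / -1.352 = 0.5484.

W_a / W_b ≈ 0.548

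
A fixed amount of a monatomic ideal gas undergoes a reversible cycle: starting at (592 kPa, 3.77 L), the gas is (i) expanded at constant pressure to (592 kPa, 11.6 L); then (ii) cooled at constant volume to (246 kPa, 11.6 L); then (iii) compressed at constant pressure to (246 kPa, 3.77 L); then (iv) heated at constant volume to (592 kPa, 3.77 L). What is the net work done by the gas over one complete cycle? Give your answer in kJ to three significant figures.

Constant-volume legs do no work.
W(i) = (592)(11.6 − 3.77) = 4635 J; W(iii) = (246)(3.77 − 11.6) = -1926 J.
W_net = 4635 − 1926 = 2709 J (the clockwise enclosed area).

W_net ≈ 2.71 kJ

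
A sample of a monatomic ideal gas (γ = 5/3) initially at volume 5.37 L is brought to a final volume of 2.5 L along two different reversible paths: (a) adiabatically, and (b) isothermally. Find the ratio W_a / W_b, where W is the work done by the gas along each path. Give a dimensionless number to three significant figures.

Path (a) adiabatic: W = P₁V₁(1 − (V₁/V₂)^(γ−1))/(γ−1) → W_a/(P₁V₁) = -0.9972.
Path (b) isothermal: W = P₁V₁ ln(V₂/V₁) → W_b/(P₁V₁) = -0.7645.
W_a / W_b = -0.9972 / -0.7645 = 1.304.

W_a / W_b ≈ 1.30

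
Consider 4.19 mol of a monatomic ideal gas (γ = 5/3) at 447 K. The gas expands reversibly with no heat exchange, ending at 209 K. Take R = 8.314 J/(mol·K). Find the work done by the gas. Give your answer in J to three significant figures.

Adiabatic ⇒ Q = 0, so W_by = −ΔU = nCᵥ(T₁ − T₂).
Cᵥ = 3R/2 = 12.47 J/(mol·K).
W = (4.19)(12.47)(447 − 209) = 12436 J.

W ≈ 12400 J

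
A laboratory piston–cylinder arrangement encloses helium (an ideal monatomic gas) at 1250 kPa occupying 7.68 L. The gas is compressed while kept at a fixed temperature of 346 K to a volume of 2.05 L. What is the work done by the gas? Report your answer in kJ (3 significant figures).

Isothermal: W = nRT ln(V₂/V₁) = P₁V₁ ln(V₂/V₁).
P₁V₁ = (1250 kPa)(7.68 L) = 9600 J.
W = 9600 × ln(2.05/7.68) = 9600 × -1.321
W_by_gas = -12679 J.

W ≈ -12.7 kJ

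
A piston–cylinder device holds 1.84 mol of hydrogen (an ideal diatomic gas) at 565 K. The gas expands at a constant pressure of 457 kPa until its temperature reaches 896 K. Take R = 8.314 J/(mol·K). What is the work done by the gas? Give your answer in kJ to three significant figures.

Isobaric: W = P ΔV = nR ΔT.
W = (1.84)(8.314)(896 − 565) = 5064 J.

W ≈ 5.06 kJ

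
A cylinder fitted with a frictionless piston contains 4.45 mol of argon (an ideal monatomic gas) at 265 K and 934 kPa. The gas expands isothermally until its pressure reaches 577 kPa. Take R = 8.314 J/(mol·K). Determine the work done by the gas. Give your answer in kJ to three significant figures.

W ≈ 4.72 kJ

Isothermal process: W = nRT ln(V₂/V₁) = nRT ln(P₁/P₂).
W = (4.45)(8.314)(265) × ln(934/577)
  = 9804 × ln(1.619) = 9804 × 0.4816
W_by_gas = 4722 J.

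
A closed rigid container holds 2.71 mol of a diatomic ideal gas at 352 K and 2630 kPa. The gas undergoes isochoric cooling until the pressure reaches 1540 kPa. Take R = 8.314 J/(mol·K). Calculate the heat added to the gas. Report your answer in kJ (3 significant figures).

Constant volume ⇒ W = 0, so Q = ΔU = nCᵥΔT with Cᵥ = 5R/2 = 20.79 J/(mol·K).
At constant V, T₂/T₁ = P₂/P₁ ⇒ ΔT = T₁(P₂/P₁ − 1) = 352·(1540/2630 − 1) = -145.9 K.
ΔU = (2.71)(20.79)(-145.9) = -8217 J.

Q ≈ -8.22 kJ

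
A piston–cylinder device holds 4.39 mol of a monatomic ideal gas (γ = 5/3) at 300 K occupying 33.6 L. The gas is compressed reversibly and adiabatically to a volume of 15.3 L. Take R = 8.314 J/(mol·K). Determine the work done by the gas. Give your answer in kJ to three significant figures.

Adiabatic: TV^(γ−1) = const with γ = 5/3.
T₂ = T₁ (V₁/V₂)^(γ−1) = 300 × (33.6/15.3)^0.667 = 300 × 1.69 = 506.9 K.
W_by = nCᵥ(T₁ − T₂) = (4.39)(12.47)(300 − 506.9) = -11325 J.

W ≈ -11.3 kJ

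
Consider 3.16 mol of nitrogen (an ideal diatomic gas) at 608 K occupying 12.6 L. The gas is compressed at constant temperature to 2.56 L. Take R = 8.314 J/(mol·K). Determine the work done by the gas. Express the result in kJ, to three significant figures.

W ≈ -25.5 kJ

Isothermal: W = nRT ln(V₂/V₁).
W = (3.16)(8.314)(608) × ln(2.56/12.6)
  = 15974 × -1.594
W_by_gas = -25457 J.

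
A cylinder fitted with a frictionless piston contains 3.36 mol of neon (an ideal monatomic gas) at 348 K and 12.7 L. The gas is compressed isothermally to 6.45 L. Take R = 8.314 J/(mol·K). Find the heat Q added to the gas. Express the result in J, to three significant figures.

Q ≈ -6590 J

Isothermal ⇒ ΔU = 0, so Q = W = nRT ln(V₂/V₁).
Q = (3.36)(8.314)(348) ln(6.45/12.7) = 9721 × -0.6775 = -6586 J.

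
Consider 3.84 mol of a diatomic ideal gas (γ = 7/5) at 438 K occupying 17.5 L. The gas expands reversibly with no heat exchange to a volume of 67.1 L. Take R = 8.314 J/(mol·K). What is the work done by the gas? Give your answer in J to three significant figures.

W ≈ 14500 J

Adiabatic: TV^(γ−1) = const with γ = 7/5.
T₂ = T₁ (V₁/V₂)^(γ−1) = 438 × (17.5/67.1)^0.4 = 438 × 0.5842 = 255.9 K.
W_by = nCᵥ(T₁ − T₂) = (3.84)(20.79)(438 − 255.9) = 14537 J.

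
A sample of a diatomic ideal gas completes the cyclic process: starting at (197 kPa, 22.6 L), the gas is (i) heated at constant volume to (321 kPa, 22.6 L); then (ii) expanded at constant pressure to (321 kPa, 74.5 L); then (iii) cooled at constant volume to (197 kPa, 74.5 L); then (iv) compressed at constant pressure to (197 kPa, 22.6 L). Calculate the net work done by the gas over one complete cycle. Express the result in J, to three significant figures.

Constant-volume legs do no work.
W(ii) = (321)(74.5 − 22.6) = 16660 J; W(iv) = (197)(22.6 − 74.5) = -10224 J.
W_net = 16660 − 10224 = 6436 J (the clockwise enclosed area).

W_net ≈ 6440 J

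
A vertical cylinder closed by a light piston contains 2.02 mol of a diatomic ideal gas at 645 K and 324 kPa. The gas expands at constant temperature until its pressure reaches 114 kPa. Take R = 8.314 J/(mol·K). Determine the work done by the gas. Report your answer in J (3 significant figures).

Isothermal process: W = nRT ln(V₂/V₁) = nRT ln(P₁/P₂).
W = (2.02)(8.314)(645) × ln(324/114)
  = 10832 × ln(2.842) = 10832 × 1.045
W_by_gas = 11315 J.

W ≈ 11300 J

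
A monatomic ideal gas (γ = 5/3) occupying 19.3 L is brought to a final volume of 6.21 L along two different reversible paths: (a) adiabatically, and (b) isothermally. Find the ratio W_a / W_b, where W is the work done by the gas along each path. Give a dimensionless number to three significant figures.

Path (a) adiabatic: W = P₁V₁(1 − (V₁/V₂)^(γ−1))/(γ−1) → W_a/(P₁V₁) = -1.694.
Path (b) isothermal: W = P₁V₁ ln(V₂/V₁) → W_b/(P₁V₁) = -1.134.
W_a / W_b = -1.694 / -1.134 = 1.494.

W_a / W_b ≈ 1.49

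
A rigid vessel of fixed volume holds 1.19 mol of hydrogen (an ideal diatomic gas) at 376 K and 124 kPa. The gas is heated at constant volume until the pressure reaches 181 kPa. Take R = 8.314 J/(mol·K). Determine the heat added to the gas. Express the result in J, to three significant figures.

Q ≈ 4280 J

Constant volume ⇒ W = 0, so Q = ΔU = nCᵥΔT with Cᵥ = 5R/2 = 20.79 J/(mol·K).
At constant V, T₂/T₁ = P₂/P₁ ⇒ ΔT = T₁(P₂/P₁ − 1) = 376·(181/124 − 1) = 172.8 K.
ΔU = (1.19)(20.79)(172.8) = 4275 J.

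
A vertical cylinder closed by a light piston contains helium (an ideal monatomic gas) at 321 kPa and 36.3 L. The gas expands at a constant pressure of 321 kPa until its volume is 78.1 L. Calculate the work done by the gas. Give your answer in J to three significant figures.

W ≈ 13400 J

Isobaric: W = P ΔV.
W = (321 kPa)(78.1 − 36.3 L) = (321)(41.8) = 13418 J.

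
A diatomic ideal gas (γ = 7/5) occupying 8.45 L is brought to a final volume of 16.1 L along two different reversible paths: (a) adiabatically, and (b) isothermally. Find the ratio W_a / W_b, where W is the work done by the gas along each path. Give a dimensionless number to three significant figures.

Path (a) adiabatic: W = P₁V₁(1 − (V₁/V₂)^(γ−1))/(γ−1) → W_a/(P₁V₁) = 0.5682.
Path (b) isothermal: W = P₁V₁ ln(V₂/V₁) → W_b/(P₁V₁) = 0.6447.
W_a / W_b = 0.5682 / 0.6447 = 0.8815.

W_a / W_b ≈ 0.881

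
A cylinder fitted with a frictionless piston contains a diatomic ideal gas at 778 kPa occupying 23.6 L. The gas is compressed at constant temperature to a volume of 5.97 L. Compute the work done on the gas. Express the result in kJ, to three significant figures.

W ≈ 25.2 kJ

Isothermal: W = nRT ln(V₂/V₁) = P₁V₁ ln(V₂/V₁).
P₁V₁ = (778 kPa)(23.6 L) = 18361 J.
W = 18361 × ln(5.97/23.6) = 18361 × -1.374
W_by_gas = -25237 J; work on gas = −W_by = 25237 J.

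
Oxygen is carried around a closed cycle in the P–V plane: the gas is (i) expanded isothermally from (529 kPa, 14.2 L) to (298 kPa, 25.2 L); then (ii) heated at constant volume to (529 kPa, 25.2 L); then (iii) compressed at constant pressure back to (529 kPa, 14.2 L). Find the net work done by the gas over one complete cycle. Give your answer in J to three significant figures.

Leg (i): W = PᵢVᵢ ln(V_f/Vᵢ) = (7512) ln(25.2/14.2) = 4309 J.
Leg (ii): W = 0.
Leg (iii): W = PΔV = (529)(14.2 − 25.2) = -5819 J.
W_net = 4309 − 5819 = -1510 J.

W_net ≈ -1510 J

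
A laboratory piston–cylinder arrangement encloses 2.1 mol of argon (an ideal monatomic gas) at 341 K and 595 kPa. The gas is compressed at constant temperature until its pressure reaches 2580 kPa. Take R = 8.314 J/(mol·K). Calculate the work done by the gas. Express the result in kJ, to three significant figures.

Isothermal process: W = nRT ln(V₂/V₁) = nRT ln(P₁/P₂).
W = (2.1)(8.314)(341) × ln(595/2580)
  = 5954 × ln(0.2306) = 5954 × -1.467
W_by_gas = -8734 J.

W ≈ -8.73 kJ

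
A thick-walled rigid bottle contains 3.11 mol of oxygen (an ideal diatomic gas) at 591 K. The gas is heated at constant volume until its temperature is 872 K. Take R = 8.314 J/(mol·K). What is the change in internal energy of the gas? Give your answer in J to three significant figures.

ΔU ≈ 18200 J

Constant volume ⇒ W = 0, so Q = ΔU = nCᵥΔT with Cᵥ = 5R/2 = 20.79 J/(mol·K).
ΔU = (3.11)(20.79)(872 − 591) = 18164 J.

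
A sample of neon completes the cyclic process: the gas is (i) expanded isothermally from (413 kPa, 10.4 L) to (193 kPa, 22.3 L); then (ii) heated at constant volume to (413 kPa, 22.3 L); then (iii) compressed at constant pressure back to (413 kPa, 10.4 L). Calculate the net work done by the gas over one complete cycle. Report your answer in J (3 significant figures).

W_net ≈ -1640 J

Leg (i): W = PᵢVᵢ ln(V_f/Vᵢ) = (4295) ln(22.3/10.4) = 3276 J.
Leg (ii): W = 0.
Leg (iii): W = PΔV = (413)(10.4 − 22.3) = -4915 J.
W_net = 3276 − 4915 = -1638 J.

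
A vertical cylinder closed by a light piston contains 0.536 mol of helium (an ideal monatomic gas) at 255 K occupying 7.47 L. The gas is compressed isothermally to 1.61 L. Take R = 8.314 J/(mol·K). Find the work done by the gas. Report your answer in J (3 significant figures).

W ≈ -1740 J

Isothermal: W = nRT ln(V₂/V₁).
W = (0.536)(8.314)(255) × ln(1.61/7.47)
  = 1136 × -1.535
W_by_gas = -1744 J.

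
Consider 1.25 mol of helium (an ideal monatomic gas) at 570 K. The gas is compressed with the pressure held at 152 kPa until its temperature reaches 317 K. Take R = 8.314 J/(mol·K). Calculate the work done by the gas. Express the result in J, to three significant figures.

Isobaric: W = P ΔV = nR ΔT.
W = (1.25)(8.314)(317 − 570) = -2629 J.

W ≈ -2630 J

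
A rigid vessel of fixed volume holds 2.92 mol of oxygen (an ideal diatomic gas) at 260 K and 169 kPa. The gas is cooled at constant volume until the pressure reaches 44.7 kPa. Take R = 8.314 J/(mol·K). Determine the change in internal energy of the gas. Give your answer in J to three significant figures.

Constant volume ⇒ W = 0, so Q = ΔU = nCᵥΔT with Cᵥ = 5R/2 = 20.79 J/(mol·K).
At constant V, T₂/T₁ = P₂/P₁ ⇒ ΔT = T₁(P₂/P₁ − 1) = 260·(44.7/169 − 1) = -191.2 K.
ΔU = (2.92)(20.79)(-191.2) = -11606 J.

ΔU ≈ -11600 J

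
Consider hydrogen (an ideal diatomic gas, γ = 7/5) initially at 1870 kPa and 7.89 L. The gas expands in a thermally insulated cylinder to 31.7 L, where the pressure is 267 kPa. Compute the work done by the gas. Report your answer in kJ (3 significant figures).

W ≈ 15.7 kJ

Adiabatic: W = (P₁V₁ − P₂V₂)/(γ − 1) with γ = 7/5.
P₁V₁ = 14754 J, P₂V₂ = 8464 J.
W = (14754 − 8464) / 0.4 = 15726 J.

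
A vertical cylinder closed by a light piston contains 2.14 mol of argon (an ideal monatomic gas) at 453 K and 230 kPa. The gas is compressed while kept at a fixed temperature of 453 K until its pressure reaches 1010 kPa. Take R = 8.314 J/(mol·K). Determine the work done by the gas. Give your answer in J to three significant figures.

Isothermal process: W = nRT ln(V₂/V₁) = nRT ln(P₁/P₂).
W = (2.14)(8.314)(453) × ln(230/1010)
  = 8060 × ln(0.2277) = 8060 × -1.48
W_by_gas = -11925 J.

W ≈ -11900 J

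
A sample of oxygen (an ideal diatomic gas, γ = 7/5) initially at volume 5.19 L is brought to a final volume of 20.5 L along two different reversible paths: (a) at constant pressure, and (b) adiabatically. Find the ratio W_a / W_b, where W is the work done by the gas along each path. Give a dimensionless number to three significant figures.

W_a / W_b ≈ 2.79

Path (a) isobaric: W = P₁(V₂ − V₁) → W_a/(P₁V₁) = 2.95.
Path (b) adiabatic: W = P₁V₁(1 − (V₁/V₂)^(γ−1))/(γ−1) → W_b/(P₁V₁) = 1.057.
W_a / W_b = 2.95 / 1.057 = 2.791.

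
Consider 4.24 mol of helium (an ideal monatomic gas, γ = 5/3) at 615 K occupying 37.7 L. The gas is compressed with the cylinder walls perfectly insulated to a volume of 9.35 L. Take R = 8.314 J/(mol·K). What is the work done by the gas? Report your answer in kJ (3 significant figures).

W ≈ -49.9 kJ

Adiabatic: TV^(γ−1) = const with γ = 5/3.
T₂ = T₁ (V₁/V₂)^(γ−1) = 615 × (37.7/9.35)^0.667 = 615 × 2.533 = 1558 K.
W_by = nCᵥ(T₁ − T₂) = (4.24)(12.47)(615 − 1558) = -49862 J.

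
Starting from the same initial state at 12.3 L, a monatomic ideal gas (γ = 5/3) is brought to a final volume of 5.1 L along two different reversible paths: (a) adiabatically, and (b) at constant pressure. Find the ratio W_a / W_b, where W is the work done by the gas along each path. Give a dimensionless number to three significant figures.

Path (a) adiabatic: W = P₁V₁(1 − (V₁/V₂)^(γ−1))/(γ−1) → W_a/(P₁V₁) = -1.198.
Path (b) isobaric: W = P₁(V₂ − V₁) → W_b/(P₁V₁) = -0.5854.
W_a / W_b = -1.198 / -0.5854 = 2.046.

W_a / W_b ≈ 2.05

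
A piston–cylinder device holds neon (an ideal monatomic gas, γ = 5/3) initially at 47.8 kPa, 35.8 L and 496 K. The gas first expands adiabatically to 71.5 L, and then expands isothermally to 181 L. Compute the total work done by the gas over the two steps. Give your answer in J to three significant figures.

W_total ≈ 1950 J

Step 1 (adiabatic): W = (P₁V₁ − P₂V₂)/(γ−1) = (1711 − 1079)/0.667 = 948.3 J.
After step 1: P = 15.09 kPa, V = 71.5 L, T = 312.8 K.
Step 2 (isothermal): W = P₁V₁ ln(V₂/V₁) = (1079) ln(181/71.5) = 1002 J.
W_total = 948.3 + 1002 = 1951 J.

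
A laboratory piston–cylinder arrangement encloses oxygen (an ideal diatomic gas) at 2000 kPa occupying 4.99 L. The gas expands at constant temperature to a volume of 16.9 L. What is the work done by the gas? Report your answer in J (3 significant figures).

W ≈ 12200 J

Isothermal: W = nRT ln(V₂/V₁) = P₁V₁ ln(V₂/V₁).
P₁V₁ = (2000 kPa)(4.99 L) = 9980 J.
W = 9980 × ln(16.9/4.99) = 9980 × 1.22
W_by_gas = 12174 J.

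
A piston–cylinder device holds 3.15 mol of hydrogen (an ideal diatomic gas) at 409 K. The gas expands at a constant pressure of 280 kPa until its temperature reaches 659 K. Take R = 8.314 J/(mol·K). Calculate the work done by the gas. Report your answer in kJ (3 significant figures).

W ≈ 6.55 kJ

Isobaric: W = P ΔV = nR ΔT.
W = (3.15)(8.314)(659 − 409) = 6547 J.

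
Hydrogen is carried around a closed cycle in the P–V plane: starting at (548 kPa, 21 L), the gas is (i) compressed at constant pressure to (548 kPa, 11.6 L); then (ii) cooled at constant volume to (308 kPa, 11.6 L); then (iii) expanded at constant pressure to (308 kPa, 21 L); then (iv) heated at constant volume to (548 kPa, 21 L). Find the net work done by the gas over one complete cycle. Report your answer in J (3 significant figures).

W_net ≈ -2260 J

Constant-volume legs do no work.
W(i) = (548)(11.6 − 21) = -5151 J; W(iii) = (308)(21 − 11.6) = 2895 J.
W_net = -5151 + 2895 = -2256 J (the counter-clockwise enclosed area).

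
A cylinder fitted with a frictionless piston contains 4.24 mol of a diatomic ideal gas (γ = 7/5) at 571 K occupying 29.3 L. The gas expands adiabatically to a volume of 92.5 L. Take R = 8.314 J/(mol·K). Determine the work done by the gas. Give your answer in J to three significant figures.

W ≈ 18500 J

Adiabatic: TV^(γ−1) = const with γ = 7/5.
T₂ = T₁ (V₁/V₂)^(γ−1) = 571 × (29.3/92.5)^0.4 = 571 × 0.6314 = 360.5 K.
W_by = nCᵥ(T₁ − T₂) = (4.24)(20.79)(571 − 360.5) = 18549 J.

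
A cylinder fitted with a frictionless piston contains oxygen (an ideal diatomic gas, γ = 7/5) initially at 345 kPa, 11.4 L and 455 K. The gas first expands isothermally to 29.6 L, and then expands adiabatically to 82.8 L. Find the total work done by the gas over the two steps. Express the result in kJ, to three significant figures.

W_total ≈ 7.07 kJ

Step 1 (isothermal): W = P₁V₁ ln(V₂/V₁) = (3933) ln(29.6/11.4) = 3753 J.
After step 1: P = 132.9 kPa, V = 29.6 L, T = 455 K.
Step 2 (adiabatic): W = (P₁V₁ − P₂V₂)/(γ−1) = (3933 − 2606)/0.4 = 3317 J.
W_total = 3753 + 3317 = 7069 J.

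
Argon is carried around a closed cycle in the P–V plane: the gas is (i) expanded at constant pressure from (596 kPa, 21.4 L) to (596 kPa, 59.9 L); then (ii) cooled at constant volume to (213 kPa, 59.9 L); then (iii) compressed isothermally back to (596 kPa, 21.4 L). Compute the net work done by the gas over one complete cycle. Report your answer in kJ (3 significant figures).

Leg (i): W = PΔV = (596)(59.9 − 21.4) = 22946 J.
Leg (ii): W = 0.
Leg (iii): W = PᵢVᵢ ln(V_f/Vᵢ) = (12759) ln(21.4/59.9) = -13132 J.
W_net = 22946 − 13132 = 9814 J.

W_net ≈ 9.81 kJ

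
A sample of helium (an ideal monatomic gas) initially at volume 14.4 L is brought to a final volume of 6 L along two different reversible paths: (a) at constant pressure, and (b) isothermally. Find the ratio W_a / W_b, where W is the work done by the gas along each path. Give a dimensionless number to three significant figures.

Path (a) isobaric: W = P₁(V₂ − V₁) → W_a/(P₁V₁) = -0.5833.
Path (b) isothermal: W = P₁V₁ ln(V₂/V₁) → W_b/(P₁V₁) = -0.8755.
W_a / W_b = -0.5833 / -0.8755 = 0.6663.

W_a / W_b ≈ 0.666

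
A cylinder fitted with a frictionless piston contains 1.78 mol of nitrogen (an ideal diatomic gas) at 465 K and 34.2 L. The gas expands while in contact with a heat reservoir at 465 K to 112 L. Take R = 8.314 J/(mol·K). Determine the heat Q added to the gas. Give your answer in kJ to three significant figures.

Q ≈ 8.16 kJ

Isothermal ⇒ ΔU = 0, so Q = W = nRT ln(V₂/V₁).
Q = (1.78)(8.314)(465) ln(112/34.2) = 6881 × 1.186 = 8163 J.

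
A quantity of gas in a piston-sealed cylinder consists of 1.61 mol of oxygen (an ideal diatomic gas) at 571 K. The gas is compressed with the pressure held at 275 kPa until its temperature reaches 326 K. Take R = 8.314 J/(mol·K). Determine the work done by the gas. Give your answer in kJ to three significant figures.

Isobaric: W = P ΔV = nR ΔT.
W = (1.61)(8.314)(326 − 571) = -3279 J.

W ≈ -3.28 kJ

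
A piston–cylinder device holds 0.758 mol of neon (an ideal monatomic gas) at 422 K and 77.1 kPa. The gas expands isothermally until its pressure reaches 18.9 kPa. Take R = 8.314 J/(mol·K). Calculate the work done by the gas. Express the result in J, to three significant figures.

Isothermal process: W = nRT ln(V₂/V₁) = nRT ln(P₁/P₂).
W = (0.758)(8.314)(422) × ln(77.1/18.9)
  = 2659 × ln(4.079) = 2659 × 1.406
W_by_gas = 3739 J.

W ≈ 3740 J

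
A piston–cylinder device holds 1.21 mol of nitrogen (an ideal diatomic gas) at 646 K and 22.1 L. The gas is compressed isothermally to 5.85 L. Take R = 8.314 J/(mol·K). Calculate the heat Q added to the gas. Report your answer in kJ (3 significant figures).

Isothermal ⇒ ΔU = 0, so Q = W = nRT ln(V₂/V₁).
Q = (1.21)(8.314)(646) ln(5.85/22.1) = 6499 × -1.329 = -8638 J.

Q ≈ -8.64 kJ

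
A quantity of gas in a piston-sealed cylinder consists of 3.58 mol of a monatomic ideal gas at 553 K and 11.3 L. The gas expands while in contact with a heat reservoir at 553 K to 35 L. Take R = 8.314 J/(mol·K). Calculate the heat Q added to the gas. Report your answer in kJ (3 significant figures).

Isothermal ⇒ ΔU = 0, so Q = W = nRT ln(V₂/V₁).
Q = (3.58)(8.314)(553) ln(35/11.3) = 16460 × 1.131 = 18608 J.

Q ≈ 18.6 kJ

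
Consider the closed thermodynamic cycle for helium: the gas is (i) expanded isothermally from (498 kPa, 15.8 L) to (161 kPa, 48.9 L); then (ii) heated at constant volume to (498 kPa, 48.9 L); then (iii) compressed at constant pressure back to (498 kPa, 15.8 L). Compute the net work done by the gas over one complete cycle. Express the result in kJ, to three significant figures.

Leg (i): W = PᵢVᵢ ln(V_f/Vᵢ) = (7868) ln(48.9/15.8) = 8889 J.
Leg (ii): W = 0.
Leg (iii): W = PΔV = (498)(15.8 − 48.9) = -16484 J.
W_net = 8889 − 16484 = -7594 J.

W_net ≈ -7.59 kJ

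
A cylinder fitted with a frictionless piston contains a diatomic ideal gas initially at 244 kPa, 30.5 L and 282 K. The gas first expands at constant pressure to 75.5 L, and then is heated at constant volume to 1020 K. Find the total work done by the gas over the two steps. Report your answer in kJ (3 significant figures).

W_total ≈ 11.0 kJ

Step 1 (isobaric): W = PΔV = (244 kPa)(75.5 − 30.5 L) = 10980 J.
Step 2 (isochoric): W = 0 (constant volume).
W_total = 10980 + 0 = 10980 J.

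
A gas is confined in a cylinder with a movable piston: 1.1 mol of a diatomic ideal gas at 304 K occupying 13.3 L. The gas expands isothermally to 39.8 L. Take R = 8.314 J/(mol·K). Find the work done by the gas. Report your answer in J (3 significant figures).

W ≈ 3050 J

Isothermal: W = nRT ln(V₂/V₁).
W = (1.1)(8.314)(304) × ln(39.8/13.3)
  = 2780 × 1.096
W_by_gas = 3047 J.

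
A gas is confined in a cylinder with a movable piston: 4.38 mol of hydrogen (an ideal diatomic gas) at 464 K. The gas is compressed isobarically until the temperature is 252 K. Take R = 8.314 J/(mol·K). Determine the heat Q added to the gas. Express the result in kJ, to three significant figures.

Q ≈ -27.0 kJ

Isobaric: W = nRΔT = (4.38)(8.314)(-212) = -7720 J.
ΔU = nCᵥΔT with Cᵥ = 5R/2: ΔU = (4.38)(20.79)(-212) = -19300 J.
Q = ΔU + W = -19300 − 7720 = -27020 J.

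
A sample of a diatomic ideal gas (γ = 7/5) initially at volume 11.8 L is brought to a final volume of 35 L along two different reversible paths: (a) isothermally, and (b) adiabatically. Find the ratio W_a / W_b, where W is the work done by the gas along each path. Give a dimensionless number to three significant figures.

Path (a) isothermal: W = P₁V₁ ln(V₂/V₁) → W_a/(P₁V₁) = 1.087.
Path (b) adiabatic: W = P₁V₁(1 − (V₁/V₂)^(γ−1))/(γ−1) → W_b/(P₁V₁) = 0.8817.
W_a / W_b = 1.087 / 0.8817 = 1.233.

W_a / W_b ≈ 1.23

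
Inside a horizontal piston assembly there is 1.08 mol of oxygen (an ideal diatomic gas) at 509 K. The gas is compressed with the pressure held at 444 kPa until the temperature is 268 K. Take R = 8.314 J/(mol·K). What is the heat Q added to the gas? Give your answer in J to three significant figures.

Isobaric: W = nRΔT = (1.08)(8.314)(-241) = -2164 J.
ΔU = nCᵥΔT with Cᵥ = 5R/2: ΔU = (1.08)(20.79)(-241) = -5410 J.
Q = ΔU + W = -5410 − 2164 = -7574 J.

Q ≈ -7570 J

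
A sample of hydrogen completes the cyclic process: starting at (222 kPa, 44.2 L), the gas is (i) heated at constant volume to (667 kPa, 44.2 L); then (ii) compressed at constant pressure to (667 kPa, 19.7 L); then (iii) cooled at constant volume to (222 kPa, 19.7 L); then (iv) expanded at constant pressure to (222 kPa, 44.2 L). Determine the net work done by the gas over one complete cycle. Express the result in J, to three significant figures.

Constant-volume legs do no work.
W(ii) = (667)(19.7 − 44.2) = -16342 J; W(iv) = (222)(44.2 − 19.7) = 5439 J.
W_net = -16342 + 5439 = -10902 J (the counter-clockwise enclosed area).

W_net ≈ -10900 J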